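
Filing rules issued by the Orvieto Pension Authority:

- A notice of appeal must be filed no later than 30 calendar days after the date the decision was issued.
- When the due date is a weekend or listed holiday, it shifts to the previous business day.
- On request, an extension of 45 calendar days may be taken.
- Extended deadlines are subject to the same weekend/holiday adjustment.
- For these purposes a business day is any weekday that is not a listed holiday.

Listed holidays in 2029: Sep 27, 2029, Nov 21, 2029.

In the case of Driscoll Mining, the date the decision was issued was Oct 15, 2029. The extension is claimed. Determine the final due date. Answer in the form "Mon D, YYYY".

Dec 28, 2029

Trigger date Oct 15, 2029 + 30 calendar days = Nov 14, 2029.
Nov 14, 2029 falls on a Wednesday, which is a business day, so no adjustment is needed.
Add the 45 calendar-day extension to Nov 14, 2029: Dec 29, 2029.
Because Dec 29, 2029 is a Saturday, the deadline becomes Dec 28, 2029 (Friday).
Final deadline: Dec 28, 2029.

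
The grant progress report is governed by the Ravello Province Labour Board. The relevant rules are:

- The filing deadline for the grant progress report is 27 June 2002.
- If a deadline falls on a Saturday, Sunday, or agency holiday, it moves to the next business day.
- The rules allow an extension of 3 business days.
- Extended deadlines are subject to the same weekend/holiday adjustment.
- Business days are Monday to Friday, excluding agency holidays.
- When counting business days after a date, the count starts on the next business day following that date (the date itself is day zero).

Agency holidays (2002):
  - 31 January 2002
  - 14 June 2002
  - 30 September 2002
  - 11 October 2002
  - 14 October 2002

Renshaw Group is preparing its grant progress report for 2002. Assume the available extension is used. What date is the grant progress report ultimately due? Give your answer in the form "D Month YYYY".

The stated deadline is 27 June 2002.
27 June 2002 falls on a Thursday, which is a business day, so no adjustment is needed.
Applying the 3-business-day extension: 3 business days after 27 June 2002 is 2 July 2002.
Since 2 July 2002 is a Tuesday and not a holiday, the date is unchanged.
Final deadline: 2 July 2002.

2 July 2002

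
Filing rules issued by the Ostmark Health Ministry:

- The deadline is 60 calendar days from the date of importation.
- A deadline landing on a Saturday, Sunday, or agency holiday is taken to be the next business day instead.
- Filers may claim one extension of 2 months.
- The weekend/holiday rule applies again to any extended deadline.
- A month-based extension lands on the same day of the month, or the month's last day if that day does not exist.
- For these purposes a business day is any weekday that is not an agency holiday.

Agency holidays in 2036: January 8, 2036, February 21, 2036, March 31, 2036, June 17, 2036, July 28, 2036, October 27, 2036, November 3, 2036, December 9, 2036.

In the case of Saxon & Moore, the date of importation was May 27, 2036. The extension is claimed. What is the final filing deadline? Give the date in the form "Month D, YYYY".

From May 27, 2036, 60 calendar days later is July 26, 2036.
Because July 26, 2036 is a Saturday, the deadline becomes July 29, 2036 (Tuesday).
Add 2 months to July 29, 2036: September 29, 2036.
September 29, 2036 is a Monday and not a listed holiday, so it stands.
Final deadline: September 29, 2036.

September 29, 2036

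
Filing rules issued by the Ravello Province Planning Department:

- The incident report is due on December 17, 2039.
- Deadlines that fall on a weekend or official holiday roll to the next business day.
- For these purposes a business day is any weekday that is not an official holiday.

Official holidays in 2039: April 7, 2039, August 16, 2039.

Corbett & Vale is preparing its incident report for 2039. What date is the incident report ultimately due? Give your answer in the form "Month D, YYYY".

The stated deadline is December 17, 2039.
December 17, 2039 falls on a Saturday. Rolling to the next business day gives December 19, 2039, a Monday.
Deadline: December 19, 2039.

December 19, 2039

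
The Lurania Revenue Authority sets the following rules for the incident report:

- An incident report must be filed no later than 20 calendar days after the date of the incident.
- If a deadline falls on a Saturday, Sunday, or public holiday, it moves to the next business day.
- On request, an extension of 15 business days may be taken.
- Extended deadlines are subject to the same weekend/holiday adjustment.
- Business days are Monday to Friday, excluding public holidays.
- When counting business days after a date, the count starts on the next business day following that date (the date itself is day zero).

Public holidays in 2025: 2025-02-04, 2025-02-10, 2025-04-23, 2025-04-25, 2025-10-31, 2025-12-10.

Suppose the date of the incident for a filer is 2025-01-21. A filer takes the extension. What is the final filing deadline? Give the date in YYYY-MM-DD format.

2025-03-04

From 2025-01-21, 20 calendar days later is 2025-02-10.
Because 2025-02-10 is a listed holiday, the deadline becomes 2025-02-11 (Tuesday).
Counting 15 further business days from 2025-02-11 reaches 2025-03-04.
2025-03-04 falls on a Tuesday, which is a business day, so no adjustment is needed.
Final deadline: 2025-03-04.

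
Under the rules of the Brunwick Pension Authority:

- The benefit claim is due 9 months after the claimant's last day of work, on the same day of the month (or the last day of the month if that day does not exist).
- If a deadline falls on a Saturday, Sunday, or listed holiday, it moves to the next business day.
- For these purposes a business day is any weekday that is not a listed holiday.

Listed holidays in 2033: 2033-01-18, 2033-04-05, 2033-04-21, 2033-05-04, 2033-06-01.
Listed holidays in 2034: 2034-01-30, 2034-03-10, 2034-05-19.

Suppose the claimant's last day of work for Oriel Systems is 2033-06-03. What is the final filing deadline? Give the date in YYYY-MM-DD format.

2034-03-03

9 months after 2033-06-03, on the same day of the month, is 2034-03-03.
2034-03-03 falls on a Friday, which is a business day, so no adjustment is needed.
So the filing is due 2034-03-03.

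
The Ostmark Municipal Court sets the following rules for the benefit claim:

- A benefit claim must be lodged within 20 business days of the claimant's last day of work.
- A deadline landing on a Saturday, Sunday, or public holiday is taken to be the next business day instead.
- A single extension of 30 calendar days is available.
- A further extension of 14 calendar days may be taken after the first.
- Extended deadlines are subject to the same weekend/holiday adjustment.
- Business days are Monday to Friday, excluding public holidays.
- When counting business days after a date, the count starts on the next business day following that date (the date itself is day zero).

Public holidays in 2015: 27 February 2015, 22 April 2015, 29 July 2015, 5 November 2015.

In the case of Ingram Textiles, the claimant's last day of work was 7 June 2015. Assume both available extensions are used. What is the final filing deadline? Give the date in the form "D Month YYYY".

17 August 2015

Counting 20 business days after 7 June 2015 (skipping weekends and listed holidays) reaches 3 July 2015.
Since 3 July 2015 is a Friday and not a holiday, the date is unchanged.
With the 30-day extension, 3 July 2015 becomes 2 August 2015.
2 August 2015 is a Sunday; the next business day is 3 August 2015 (Monday).
Add the 14 calendar-day extension to 3 August 2015: 17 August 2015.
17 August 2015 (Monday) is already a business day.
So the filing is due 17 August 2015.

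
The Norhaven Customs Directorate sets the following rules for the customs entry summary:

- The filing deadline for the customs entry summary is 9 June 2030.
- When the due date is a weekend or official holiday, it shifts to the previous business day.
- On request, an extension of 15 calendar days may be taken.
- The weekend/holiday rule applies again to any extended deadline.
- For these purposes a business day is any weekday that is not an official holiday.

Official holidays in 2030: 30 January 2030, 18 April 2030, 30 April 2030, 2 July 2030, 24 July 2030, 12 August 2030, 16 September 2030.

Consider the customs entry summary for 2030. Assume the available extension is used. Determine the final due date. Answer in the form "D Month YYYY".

The statutory due date is 9 June 2030.
9 June 2030 is a Sunday; the preceding business day is 7 June 2030 (Friday).
Add the 15 calendar-day extension to 7 June 2030: 22 June 2030.
22 June 2030 is a Saturday; the preceding business day is 21 June 2030 (Friday).
Final deadline: 21 June 2030.

21 June 2030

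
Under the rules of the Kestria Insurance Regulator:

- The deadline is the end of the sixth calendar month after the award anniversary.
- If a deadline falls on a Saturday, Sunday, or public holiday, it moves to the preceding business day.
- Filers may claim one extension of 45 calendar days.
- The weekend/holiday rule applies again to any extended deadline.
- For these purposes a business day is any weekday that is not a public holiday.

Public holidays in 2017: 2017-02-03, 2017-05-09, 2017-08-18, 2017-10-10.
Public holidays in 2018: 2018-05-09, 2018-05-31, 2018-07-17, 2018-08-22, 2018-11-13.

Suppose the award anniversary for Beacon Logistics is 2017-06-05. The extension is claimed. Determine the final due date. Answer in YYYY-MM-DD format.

6 months after 2017-06-05 is December 2017; that month ends on 2017-12-31.
2017-12-31 is a Sunday; the preceding business day is 2017-12-29 (Friday).
Add the 45 calendar-day extension to 2017-12-29: 2018-02-12.
2018-02-12 is a Monday and not a listed holiday, so it stands.
Final deadline: 2018-02-12.

2018-02-12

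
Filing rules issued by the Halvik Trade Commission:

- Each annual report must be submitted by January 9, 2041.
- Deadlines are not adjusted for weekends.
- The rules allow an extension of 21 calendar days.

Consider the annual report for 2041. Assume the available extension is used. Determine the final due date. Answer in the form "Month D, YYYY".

The statutory due date is January 9, 2041.
January 9, 2041 falls on a Wednesday. The rules make no weekend/holiday allowance, so it remains January 9, 2041.
Add the 21 calendar-day extension to January 9, 2041: January 30, 2041.
No adjustment is made for weekends or holidays, so January 30, 2041 stands.
So the filing is due January 30, 2041.

January 30, 2041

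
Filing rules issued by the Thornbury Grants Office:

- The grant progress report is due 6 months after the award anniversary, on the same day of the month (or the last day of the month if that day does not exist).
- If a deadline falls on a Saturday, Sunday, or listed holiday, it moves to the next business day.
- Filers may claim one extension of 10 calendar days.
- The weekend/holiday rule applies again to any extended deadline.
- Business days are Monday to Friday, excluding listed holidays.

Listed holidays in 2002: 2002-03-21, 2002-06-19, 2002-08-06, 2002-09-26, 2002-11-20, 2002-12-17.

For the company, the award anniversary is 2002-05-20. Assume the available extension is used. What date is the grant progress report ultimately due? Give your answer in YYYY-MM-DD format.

6 months from 2002-05-20 is 2002-11-20.
Because 2002-11-20 is a listed holiday, the deadline becomes 2002-11-21 (Thursday).
Add the 10 calendar-day extension to 2002-11-21: 2002-12-01.
2002-12-01 falls on a Sunday. Rolling to the next business day gives 2002-12-02, a Monday.
Final deadline: 2002-12-02.

2002-12-02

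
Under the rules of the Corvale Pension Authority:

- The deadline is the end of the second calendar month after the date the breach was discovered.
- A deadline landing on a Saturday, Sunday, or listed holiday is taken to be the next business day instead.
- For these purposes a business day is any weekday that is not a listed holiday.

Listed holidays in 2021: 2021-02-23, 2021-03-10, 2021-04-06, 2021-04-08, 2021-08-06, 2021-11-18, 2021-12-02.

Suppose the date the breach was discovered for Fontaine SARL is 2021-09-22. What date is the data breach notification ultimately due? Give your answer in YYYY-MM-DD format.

2 months after 2021-09-22 falls in November 2021; the last day of that month is 2021-11-30.
2021-11-30 falls on a Tuesday, which is a business day, so no adjustment is needed.
Deadline: 2021-11-30.

2021-11-30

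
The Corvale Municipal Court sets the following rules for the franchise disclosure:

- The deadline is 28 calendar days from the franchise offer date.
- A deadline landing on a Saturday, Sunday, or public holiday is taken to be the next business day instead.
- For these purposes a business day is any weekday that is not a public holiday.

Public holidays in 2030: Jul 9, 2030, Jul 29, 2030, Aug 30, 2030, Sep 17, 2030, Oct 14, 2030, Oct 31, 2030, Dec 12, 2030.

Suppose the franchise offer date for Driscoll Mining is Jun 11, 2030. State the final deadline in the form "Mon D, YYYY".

Adding 28 calendar days to Jun 11, 2030 gives Jul 9, 2030.
Jul 9, 2030 is a listed holiday, so it moves to the next business day, Jul 10, 2030 (Wednesday).
Deadline: Jul 10, 2030.

Jul 10, 2030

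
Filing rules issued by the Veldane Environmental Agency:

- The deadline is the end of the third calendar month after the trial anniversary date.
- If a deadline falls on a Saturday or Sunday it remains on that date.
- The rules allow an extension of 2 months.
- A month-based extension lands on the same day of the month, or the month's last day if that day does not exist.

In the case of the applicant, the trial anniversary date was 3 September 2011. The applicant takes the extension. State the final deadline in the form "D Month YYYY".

29 February 2012

3 months after 3 September 2011 falls in December 2011; the last day of that month is 31 December 2011.
31 December 2011 is a Saturday; no weekend or holiday adjustment applies.
Add 2 months to 31 December 2011: 29 February 2012 (day 31 does not exist in February, so the month's last day is used).
29 February 2012 is a Wednesday; no weekend or holiday adjustment applies.
The final due date is 29 February 2012.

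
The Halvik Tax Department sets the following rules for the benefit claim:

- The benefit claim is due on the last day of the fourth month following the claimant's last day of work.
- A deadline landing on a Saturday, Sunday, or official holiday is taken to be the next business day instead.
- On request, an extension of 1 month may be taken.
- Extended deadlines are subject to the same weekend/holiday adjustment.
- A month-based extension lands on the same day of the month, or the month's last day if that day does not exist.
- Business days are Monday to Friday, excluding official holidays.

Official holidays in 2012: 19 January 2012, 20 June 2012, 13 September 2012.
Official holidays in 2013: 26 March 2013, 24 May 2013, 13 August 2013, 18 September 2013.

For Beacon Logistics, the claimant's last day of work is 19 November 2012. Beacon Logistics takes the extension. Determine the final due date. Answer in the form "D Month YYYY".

4 months after 19 November 2012 is March 2013; that month ends on 31 March 2013.
31 March 2013 falls on a Sunday. Rolling to the next business day gives 1 April 2013, a Monday.
The 1 month extension carries 1 April 2013 to 1 May 2013.
1 May 2013 (Wednesday) is already a business day.
The final due date is 1 May 2013.

1 May 2013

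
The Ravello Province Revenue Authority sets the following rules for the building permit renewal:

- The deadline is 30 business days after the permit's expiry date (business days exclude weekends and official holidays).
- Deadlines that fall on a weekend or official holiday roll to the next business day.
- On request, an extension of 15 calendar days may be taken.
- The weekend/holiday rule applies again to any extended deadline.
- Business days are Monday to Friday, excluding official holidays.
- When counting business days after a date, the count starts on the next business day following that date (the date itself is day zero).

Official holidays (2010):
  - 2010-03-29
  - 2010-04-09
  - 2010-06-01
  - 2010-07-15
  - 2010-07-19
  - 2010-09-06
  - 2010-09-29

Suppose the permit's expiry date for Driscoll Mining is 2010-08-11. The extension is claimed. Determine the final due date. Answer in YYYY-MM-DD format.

30 business days after 2010-08-11, excluding weekends and holidays, is 2010-09-23.
2010-09-23 is a Thursday and not a listed holiday, so it stands.
Applying the 15-calendar-day extension: 2010-09-23 + 15 days = 2010-10-08.
2010-10-08 (Friday) is already a business day.
The final due date is 2010-10-08.

2010-10-08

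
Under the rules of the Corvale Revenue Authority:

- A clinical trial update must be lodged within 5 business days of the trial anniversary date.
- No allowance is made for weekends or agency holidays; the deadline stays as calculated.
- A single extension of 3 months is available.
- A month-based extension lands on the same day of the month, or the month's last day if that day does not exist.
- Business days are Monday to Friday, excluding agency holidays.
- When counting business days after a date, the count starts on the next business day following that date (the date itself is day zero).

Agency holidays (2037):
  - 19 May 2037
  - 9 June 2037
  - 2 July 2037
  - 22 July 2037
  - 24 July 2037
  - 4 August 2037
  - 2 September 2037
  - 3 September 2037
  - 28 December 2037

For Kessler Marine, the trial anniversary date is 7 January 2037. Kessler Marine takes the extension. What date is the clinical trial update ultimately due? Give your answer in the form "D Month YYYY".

Starting the day after 7 January 2037 and counting 5 business days lands on 14 January 2037.
14 January 2037 is a Wednesday; no weekend or holiday adjustment applies.
Add 3 months to 14 January 2037: 14 April 2037.
14 April 2037 is a Tuesday; no weekend or holiday adjustment applies.
The final due date is 14 April 2037.

14 April 2037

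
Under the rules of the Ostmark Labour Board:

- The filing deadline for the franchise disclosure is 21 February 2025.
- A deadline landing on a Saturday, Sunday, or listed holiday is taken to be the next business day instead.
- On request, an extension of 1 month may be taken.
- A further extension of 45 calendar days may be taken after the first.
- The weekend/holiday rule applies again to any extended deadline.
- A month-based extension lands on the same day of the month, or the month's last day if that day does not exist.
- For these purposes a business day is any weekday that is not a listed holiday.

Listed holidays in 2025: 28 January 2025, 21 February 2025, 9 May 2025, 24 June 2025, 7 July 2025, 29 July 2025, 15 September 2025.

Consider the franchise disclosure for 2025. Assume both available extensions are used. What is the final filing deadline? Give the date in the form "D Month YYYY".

The statutory due date is 21 February 2025.
21 February 2025 is a listed holiday, so it moves to the next business day, 24 February 2025 (Monday).
Applying the 1 month extension: 1 month after 24 February 2025 is 24 March 2025.
Since 24 March 2025 is a Monday and not a holiday, the date is unchanged.
The 45-calendar-day extension moves the deadline from 24 March 2025 to 8 May 2025.
8 May 2025 (Thursday) is already a business day.
Deadline: 8 May 2025.

8 May 2025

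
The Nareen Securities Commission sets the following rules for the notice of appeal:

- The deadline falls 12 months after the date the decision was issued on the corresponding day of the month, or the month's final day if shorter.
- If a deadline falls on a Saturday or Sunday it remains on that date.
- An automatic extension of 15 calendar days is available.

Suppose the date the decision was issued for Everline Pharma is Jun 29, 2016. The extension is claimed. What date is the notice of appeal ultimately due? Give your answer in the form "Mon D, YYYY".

12 months after Jun 29, 2016, on the same day of the month, is Jun 29, 2017.
Jun 29, 2017 falls on a Thursday. The rules make no weekend/holiday allowance, so it remains Jun 29, 2017.
Applying the 15-calendar-day extension: Jun 29, 2017 + 15 days = Jul 14, 2017.
Jul 14, 2017 is a Friday; no weekend or holiday adjustment applies.
The final due date is Jul 14, 2017.

Jul 14, 2017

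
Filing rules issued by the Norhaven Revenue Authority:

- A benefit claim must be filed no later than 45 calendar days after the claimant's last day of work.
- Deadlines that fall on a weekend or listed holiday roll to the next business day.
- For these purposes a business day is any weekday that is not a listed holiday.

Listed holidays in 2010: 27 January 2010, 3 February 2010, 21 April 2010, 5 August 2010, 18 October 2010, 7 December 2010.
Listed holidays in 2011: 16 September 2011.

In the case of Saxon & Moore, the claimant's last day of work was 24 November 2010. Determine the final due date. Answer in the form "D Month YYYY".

10 January 2011

45 calendar days after 24 November 2010 is 8 January 2011.
8 January 2011 falls on a Saturday. Rolling to the next business day gives 10 January 2011, a Monday.
Deadline: 10 January 2011.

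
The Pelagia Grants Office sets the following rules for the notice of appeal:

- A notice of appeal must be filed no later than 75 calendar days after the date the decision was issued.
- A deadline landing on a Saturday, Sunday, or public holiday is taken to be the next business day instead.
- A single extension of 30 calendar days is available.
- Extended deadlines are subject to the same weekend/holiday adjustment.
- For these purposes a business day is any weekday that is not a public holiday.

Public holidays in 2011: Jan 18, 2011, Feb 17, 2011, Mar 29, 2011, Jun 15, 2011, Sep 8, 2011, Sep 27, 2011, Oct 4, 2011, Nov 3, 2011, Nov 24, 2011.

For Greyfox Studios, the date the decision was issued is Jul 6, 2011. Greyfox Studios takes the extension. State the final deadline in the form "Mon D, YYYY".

Adding 75 calendar days to Jul 6, 2011 gives Sep 19, 2011.
Since Sep 19, 2011 is a Monday and not a holiday, the date is unchanged.
Add the 30 calendar-day extension to Sep 19, 2011: Oct 19, 2011.
Since Oct 19, 2011 is a Wednesday and not a holiday, the date is unchanged.
The final due date is Oct 19, 2011.

Oct 19, 2011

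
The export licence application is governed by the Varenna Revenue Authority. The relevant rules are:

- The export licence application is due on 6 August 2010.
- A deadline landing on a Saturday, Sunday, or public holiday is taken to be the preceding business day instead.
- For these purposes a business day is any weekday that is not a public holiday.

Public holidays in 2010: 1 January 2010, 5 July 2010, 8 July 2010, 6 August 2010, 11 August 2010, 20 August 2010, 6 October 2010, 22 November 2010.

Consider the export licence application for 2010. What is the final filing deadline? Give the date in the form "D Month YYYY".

5 August 2010

The statutory due date is 6 August 2010.
6 August 2010 falls on a listed holiday. Rolling to the preceding business day gives 5 August 2010, a Thursday.
Deadline: 5 August 2010.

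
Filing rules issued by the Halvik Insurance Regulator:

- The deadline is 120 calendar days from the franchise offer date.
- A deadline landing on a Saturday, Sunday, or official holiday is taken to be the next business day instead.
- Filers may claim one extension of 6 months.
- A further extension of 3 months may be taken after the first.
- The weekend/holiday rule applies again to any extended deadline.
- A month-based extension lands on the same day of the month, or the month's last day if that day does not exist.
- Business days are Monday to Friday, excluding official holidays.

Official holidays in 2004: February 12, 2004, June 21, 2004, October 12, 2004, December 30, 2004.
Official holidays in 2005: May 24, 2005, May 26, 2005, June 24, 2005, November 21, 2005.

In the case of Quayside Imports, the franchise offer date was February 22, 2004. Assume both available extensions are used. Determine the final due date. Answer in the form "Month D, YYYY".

120 calendar days after February 22, 2004 is June 21, 2004.
Because June 21, 2004 is a listed holiday, the deadline becomes June 22, 2004 (Tuesday).
Add 6 months to June 22, 2004: December 22, 2004.
December 22, 2004 is a Wednesday and not a listed holiday, so it stands.
The 3 months extension carries December 22, 2004 to March 22, 2005.
Since March 22, 2005 is a Tuesday and not a holiday, the date is unchanged.
The final due date is March 22, 2005.

March 22, 2005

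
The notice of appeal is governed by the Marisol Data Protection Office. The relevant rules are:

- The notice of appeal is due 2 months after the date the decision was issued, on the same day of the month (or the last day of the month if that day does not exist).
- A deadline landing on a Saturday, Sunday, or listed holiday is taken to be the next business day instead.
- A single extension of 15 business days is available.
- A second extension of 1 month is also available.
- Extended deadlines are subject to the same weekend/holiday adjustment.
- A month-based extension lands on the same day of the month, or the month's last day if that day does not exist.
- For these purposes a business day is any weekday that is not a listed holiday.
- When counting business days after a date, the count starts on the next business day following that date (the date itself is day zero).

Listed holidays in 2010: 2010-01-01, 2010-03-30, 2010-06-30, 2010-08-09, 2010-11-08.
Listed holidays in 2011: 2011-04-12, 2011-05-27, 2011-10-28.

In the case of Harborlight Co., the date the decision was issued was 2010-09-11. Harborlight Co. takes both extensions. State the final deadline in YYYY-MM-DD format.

2011-01-03

Moving 2 months forward from 2010-09-11 on the corresponding day gives 2010-11-11.
2010-11-11 (Thursday) is already a business day.
The 15-business-day extension runs from 2010-11-11 to 2010-12-02.
2010-12-02 (Thursday) is already a business day.
Applying the 1 month extension: 1 month after 2010-12-02 is 2011-01-02.
2011-01-02 is a Sunday, so it moves to the next business day, 2011-01-03 (Monday).
So the filing is due 2011-01-03.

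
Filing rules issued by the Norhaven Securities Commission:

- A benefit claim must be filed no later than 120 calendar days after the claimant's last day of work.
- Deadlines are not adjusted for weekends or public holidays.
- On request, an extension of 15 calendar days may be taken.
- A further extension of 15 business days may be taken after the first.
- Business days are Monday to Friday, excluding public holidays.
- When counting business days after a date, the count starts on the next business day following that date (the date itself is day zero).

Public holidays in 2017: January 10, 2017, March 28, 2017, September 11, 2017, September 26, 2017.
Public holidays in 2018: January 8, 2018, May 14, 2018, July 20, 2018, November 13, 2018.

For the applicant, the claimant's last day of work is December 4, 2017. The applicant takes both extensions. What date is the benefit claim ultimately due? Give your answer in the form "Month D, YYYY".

120 calendar days after December 4, 2017 is April 3, 2018.
April 3, 2018 is a Tuesday; no weekend or holiday adjustment applies.
Applying the 15-calendar-day extension: April 3, 2018 + 15 days = April 18, 2018.
April 18, 2018 falls on a Wednesday. The rules make no weekend/holiday allowance, so it remains April 18, 2018.
Counting 15 further business days from April 18, 2018 reaches May 9, 2018.
May 9, 2018 falls on a Wednesday. The rules make no weekend/holiday allowance, so it remains May 9, 2018.
Deadline: May 9, 2018.

May 9, 2018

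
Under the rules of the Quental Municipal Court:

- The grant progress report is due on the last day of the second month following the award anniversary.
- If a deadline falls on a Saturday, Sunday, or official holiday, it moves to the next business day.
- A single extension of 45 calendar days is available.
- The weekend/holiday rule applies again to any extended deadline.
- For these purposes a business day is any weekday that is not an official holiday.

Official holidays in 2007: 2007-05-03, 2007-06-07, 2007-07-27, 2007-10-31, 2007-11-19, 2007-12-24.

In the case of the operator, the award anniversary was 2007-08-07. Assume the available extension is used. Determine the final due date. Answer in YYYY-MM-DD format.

2007-12-17

2 months after 2007-08-07 falls in October 2007; the last day of that month is 2007-10-31.
2007-10-31 falls on a listed holiday. Rolling to the next business day gives 2007-11-01, a Thursday.
Add the 45 calendar-day extension to 2007-11-01: 2007-12-16.
2007-12-16 falls on a Sunday. Rolling to the next business day gives 2007-12-17, a Monday.
The final due date is 2007-12-17.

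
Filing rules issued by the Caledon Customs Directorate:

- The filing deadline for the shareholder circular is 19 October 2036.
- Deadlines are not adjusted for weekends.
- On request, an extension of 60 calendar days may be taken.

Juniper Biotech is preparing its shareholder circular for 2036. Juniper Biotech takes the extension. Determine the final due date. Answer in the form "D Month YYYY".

18 December 2036

The stated deadline is 19 October 2036.
No adjustment is made for weekends or holidays, so 19 October 2036 stands.
Add the 60 calendar-day extension to 19 October 2036: 18 December 2036.
18 December 2036 falls on a Thursday. The rules make no weekend/holiday allowance, so it remains 18 December 2036.
Final deadline: 18 December 2036.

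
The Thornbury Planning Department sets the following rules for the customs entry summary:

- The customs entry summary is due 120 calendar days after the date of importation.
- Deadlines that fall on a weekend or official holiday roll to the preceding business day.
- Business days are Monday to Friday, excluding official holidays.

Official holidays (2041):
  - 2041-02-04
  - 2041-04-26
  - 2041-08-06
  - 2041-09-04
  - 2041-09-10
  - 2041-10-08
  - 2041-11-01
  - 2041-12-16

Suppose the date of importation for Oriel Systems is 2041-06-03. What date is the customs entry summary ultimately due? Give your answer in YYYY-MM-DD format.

Adding 120 calendar days to 2041-06-03 gives 2041-10-01.
Since 2041-10-01 is a Tuesday and not a holiday, the date is unchanged.
Final deadline: 2041-10-01.

2041-10-01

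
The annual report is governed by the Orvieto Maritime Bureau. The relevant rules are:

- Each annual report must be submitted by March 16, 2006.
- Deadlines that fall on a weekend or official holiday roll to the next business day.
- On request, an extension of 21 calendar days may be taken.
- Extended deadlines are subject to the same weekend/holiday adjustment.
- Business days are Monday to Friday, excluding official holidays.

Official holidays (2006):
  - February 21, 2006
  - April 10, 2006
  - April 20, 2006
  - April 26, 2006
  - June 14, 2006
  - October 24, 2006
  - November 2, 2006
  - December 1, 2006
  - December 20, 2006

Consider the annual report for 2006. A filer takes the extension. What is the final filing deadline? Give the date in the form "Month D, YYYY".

April 6, 2006

Start from the fixed due date, March 16, 2006.
March 16, 2006 is a Thursday and not a listed holiday, so it stands.
Applying the 21-calendar-day extension: March 16, 2006 + 21 days = April 6, 2006.
Since April 6, 2006 is a Thursday and not a holiday, the date is unchanged.
So the filing is due April 6, 2006.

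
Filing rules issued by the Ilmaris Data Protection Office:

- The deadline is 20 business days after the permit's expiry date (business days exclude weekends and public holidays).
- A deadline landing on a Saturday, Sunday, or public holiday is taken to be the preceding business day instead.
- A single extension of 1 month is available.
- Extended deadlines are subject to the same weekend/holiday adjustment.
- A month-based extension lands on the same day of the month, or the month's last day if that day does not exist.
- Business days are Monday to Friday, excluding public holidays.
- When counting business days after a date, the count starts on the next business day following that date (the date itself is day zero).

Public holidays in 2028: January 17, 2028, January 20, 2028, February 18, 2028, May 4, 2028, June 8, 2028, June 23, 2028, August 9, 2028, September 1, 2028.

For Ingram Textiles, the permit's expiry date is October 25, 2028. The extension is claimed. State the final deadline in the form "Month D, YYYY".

20 business days after October 25, 2028, excluding weekends and holidays, is November 22, 2028.
November 22, 2028 (Wednesday) is already a business day.
Add 1 month to November 22, 2028: December 22, 2028.
December 22, 2028 falls on a Friday, which is a business day, so no adjustment is needed.
Final deadline: December 22, 2028.

December 22, 2028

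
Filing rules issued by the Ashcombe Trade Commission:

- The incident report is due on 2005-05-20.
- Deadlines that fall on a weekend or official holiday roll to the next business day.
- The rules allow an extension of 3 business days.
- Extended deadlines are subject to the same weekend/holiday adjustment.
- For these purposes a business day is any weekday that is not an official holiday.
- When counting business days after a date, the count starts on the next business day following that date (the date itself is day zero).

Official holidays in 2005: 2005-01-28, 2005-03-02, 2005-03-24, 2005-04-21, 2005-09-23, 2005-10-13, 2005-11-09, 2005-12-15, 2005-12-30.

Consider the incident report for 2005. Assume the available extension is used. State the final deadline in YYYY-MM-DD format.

2005-05-25

Start from the fixed due date, 2005-05-20.
2005-05-20 falls on a Friday, which is a business day, so no adjustment is needed.
Counting 3 further business days from 2005-05-20 reaches 2005-05-25.
Since 2005-05-25 is a Wednesday and not a holiday, the date is unchanged.
So the filing is due 2005-05-25.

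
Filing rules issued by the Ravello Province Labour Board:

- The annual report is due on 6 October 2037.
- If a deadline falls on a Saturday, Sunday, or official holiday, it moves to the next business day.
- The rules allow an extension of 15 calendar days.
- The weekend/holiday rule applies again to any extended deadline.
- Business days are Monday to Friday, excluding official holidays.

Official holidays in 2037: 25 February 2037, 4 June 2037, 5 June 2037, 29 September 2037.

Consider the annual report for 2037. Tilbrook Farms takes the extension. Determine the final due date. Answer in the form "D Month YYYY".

The stated deadline is 6 October 2037.
6 October 2037 (Tuesday) is already a business day.
The 15-calendar-day extension moves the deadline from 6 October 2037 to 21 October 2037.
21 October 2037 (Wednesday) is already a business day.
Final deadline: 21 October 2037.

21 October 2037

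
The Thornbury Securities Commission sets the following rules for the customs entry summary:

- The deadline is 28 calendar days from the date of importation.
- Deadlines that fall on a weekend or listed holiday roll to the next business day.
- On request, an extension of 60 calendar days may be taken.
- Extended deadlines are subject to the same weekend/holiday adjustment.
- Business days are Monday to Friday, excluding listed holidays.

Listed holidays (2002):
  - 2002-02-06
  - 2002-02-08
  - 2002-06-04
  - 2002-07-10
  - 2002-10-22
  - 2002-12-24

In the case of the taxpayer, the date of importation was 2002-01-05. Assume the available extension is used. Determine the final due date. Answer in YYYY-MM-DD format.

2002-04-05

From 2002-01-05, 28 calendar days later is 2002-02-02.
2002-02-02 is a Saturday, so it moves to the next business day, 2002-02-04 (Monday).
Applying the 60-calendar-day extension: 2002-02-04 + 60 days = 2002-04-05.
Since 2002-04-05 is a Friday and not a holiday, the date is unchanged.
Deadline: 2002-04-05.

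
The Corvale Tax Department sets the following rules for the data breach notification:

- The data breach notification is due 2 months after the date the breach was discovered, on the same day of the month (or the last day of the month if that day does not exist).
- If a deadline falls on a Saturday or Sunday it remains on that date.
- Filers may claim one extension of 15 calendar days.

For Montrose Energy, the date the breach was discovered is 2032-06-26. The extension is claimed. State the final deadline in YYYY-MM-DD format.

Moving 2 months forward from 2032-06-26 on the corresponding day gives 2032-08-26.
2032-08-26 falls on a Thursday. The rules make no weekend/holiday allowance, so it remains 2032-08-26.
The 15-calendar-day extension moves the deadline from 2032-08-26 to 2032-09-10.
No adjustment is made for weekends or holidays, so 2032-09-10 stands.
The final due date is 2032-09-10.

2032-09-10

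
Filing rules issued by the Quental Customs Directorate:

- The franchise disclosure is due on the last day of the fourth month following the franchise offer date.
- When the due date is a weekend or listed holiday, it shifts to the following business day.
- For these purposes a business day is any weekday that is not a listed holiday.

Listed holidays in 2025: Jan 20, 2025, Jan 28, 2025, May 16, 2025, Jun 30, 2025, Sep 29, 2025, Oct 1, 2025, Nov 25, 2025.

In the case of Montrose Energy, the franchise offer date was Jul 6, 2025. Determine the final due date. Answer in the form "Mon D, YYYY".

Dec 1, 2025

The fourth month after Jul 6, 2025 is November 2025, whose last day is Nov 30, 2025.
Nov 30, 2025 is a Sunday, so it moves to the next business day, Dec 1, 2025 (Monday).
The final due date is Dec 1, 2025.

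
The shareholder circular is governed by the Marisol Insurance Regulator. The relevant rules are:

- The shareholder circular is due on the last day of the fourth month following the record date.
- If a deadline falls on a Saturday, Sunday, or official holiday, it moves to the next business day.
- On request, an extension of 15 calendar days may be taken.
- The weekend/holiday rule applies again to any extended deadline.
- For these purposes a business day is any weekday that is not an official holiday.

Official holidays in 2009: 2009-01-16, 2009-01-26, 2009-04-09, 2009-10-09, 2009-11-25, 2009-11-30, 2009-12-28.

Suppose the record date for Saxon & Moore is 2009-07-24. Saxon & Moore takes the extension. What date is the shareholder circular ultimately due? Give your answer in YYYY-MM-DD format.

2009-12-16

4 months after 2009-07-24 falls in November 2009; the last day of that month is 2009-11-30.
2009-11-30 is a listed holiday, so it moves to the next business day, 2009-12-01 (Tuesday).
Add the 15 calendar-day extension to 2009-12-01: 2009-12-16.
2009-12-16 (Wednesday) is already a business day.
Deadline: 2009-12-16.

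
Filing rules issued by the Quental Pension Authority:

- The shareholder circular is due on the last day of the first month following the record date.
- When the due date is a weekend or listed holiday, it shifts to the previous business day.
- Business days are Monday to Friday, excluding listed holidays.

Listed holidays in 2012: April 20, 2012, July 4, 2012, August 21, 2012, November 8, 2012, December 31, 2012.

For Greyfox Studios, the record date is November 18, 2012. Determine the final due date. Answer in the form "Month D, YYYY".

December 28, 2012

The first month after November 18, 2012 is December 2012, whose last day is December 31, 2012.
Because December 31, 2012 is a listed holiday, the deadline becomes December 28, 2012 (Friday).
So the filing is due December 28, 2012.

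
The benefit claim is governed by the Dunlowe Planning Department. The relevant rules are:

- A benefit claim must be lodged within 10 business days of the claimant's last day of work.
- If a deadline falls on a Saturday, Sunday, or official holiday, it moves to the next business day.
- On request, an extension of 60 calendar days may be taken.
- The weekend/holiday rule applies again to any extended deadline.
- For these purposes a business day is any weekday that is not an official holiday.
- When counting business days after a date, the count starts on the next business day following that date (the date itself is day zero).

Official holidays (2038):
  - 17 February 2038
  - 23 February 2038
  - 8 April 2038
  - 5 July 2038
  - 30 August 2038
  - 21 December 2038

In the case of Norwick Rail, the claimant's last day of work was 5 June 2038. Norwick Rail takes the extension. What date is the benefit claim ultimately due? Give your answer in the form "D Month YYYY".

17 August 2038

Counting 10 business days after 5 June 2038 (skipping weekends and listed holidays) reaches 18 June 2038.
18 June 2038 is a Friday and not a listed holiday, so it stands.
The 60-calendar-day extension moves the deadline from 18 June 2038 to 17 August 2038.
17 August 2038 (Tuesday) is already a business day.
Final deadline: 17 August 2038.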